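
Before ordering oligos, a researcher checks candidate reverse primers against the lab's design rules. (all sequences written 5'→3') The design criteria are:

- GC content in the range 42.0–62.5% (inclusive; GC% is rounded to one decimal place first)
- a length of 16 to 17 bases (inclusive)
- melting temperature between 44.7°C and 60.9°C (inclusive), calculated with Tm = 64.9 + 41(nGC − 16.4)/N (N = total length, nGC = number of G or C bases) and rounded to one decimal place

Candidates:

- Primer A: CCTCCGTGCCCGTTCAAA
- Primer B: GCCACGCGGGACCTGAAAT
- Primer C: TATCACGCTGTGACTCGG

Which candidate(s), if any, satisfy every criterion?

None of the candidates satisfy all criteria.

Primer A (18 nt, A=3 T=4 G=3 C=8): GC 11/18 = 61.1% ✓; length 18, outside 16–17 ✗; Tm = 64.9 + 41·(11 − 16.4)/18 = 52.6°C ✓ — fails.
Primer B (19 nt, A=5 T=2 G=6 C=6): GC 12/19 = 63.2%, outside 42.0–62.5% ✗; length 19, outside 16–17 ✗; Tm = 64.9 + 41·(12 − 16.4)/19 = 55.4°C ✓ — fails.
Primer C (18 nt, A=3 T=5 G=5 C=5): GC 10/18 = 55.6% ✓; length 18, outside 16–17 ✗; Tm = 64.9 + 41·(10 − 16.4)/18 = 50.3°C ✓ — fails.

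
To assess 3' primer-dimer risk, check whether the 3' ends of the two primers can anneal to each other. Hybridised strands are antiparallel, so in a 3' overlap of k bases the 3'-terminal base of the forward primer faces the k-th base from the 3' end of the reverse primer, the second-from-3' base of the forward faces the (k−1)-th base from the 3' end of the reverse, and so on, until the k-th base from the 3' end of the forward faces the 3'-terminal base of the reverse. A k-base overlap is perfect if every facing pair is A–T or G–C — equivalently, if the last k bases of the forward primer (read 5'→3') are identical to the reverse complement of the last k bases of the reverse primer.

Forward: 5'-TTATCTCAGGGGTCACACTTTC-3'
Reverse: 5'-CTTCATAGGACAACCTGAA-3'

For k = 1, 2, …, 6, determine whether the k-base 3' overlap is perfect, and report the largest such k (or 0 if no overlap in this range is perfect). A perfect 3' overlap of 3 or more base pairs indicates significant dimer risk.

Longest perfect overlap: 3 complementary base pairs; significant dimer risk (threshold 3).

Last 6 bases (5'→3') — forward …ACTTTC, reverse …CCTGAA.
Reverse complement of the reverse primer's last 6 bases: TTCAGG; its first k bases are the reverse complement of the reverse primer's last k bases, so a perfect k-base overlap needs the forward primer's last k bases to equal them.
Comparing (forward last k vs required): k=1: C vs T ✗; k=2: TC vs TT ✗; k=3: TTC vs TTC ✓; k=4: TTTC vs TTCA ✗; k=5: CTTTC vs TTCAG ✗; k=6: ACTTTC vs TTCAGG ✗.
Only k = 3 is perfect, so the longest perfect 3' overlap is 3.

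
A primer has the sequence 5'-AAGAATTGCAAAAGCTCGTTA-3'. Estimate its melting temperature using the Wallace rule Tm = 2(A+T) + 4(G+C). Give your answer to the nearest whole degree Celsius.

56°C

Base counts: A=9, T=5, G=4, C=3 (length 21).
Tm = 2·(9+5) + 4·(4+3) = 2·14 + 4·7 = 28 + 28 = 56°C.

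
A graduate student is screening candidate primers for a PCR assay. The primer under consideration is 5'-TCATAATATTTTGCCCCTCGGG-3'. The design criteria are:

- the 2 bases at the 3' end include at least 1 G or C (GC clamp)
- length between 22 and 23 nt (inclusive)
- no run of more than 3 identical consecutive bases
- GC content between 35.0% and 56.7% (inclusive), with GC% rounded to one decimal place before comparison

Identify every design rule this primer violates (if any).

Fails: homopolymer run.

Base counts: A=4, T=8, G=4, C=6 (length 22).
GC clamp: 3' end GG has 2 G/C ✓
length: length 22 ✓
homopolymer run: longest run = 4, exceeds 3 ✗
GC content: GC 10/22 = 45.5% ✓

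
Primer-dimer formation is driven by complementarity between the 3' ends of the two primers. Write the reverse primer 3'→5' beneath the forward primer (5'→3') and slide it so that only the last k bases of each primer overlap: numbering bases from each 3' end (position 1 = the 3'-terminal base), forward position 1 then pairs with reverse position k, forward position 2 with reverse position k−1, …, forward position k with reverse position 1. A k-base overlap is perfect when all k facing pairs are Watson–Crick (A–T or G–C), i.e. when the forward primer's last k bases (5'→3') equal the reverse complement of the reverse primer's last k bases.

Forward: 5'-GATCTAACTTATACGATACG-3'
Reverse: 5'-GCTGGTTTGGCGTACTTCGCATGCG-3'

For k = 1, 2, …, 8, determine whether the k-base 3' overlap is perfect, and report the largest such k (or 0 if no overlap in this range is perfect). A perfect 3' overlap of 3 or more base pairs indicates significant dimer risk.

Last 8 bases (5'→3') — forward …ACGATACG, reverse …CGCATGCG.
Reverse complement of the reverse primer's last 8 bases: CGCATGCG; its first k bases are the reverse complement of the reverse primer's last k bases, so a perfect k-base overlap needs the forward primer's last k bases to equal them.
Comparing (forward last k vs required): k=1: G vs C ✗; k=2: CG vs CG ✓; k=3: ACG vs CGC ✗; k=4: TACG vs CGCA ✗; k=5: ATACG vs CGCAT ✗; k=6: GATACG vs CGCATG ✗; k=7: CGATACG vs CGCATGC ✗; k=8: ACGATACG vs CGCATGCG ✗.
Only k = 2 is perfect, so the longest perfect 3' overlap is 2.

Longest perfect overlap: 2 complementary base pairs; below the dimer-risk threshold (threshold 3).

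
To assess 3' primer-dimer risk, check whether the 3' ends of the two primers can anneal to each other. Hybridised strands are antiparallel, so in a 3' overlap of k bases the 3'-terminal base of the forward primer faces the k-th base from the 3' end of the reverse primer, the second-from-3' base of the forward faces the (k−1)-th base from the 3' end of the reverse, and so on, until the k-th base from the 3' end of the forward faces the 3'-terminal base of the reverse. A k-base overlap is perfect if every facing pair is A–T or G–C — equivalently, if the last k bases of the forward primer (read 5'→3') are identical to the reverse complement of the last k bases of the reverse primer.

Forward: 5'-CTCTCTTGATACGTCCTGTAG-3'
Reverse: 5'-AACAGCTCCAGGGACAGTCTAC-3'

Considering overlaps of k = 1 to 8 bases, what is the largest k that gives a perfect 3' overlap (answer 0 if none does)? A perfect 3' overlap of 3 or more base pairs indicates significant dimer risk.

Longest perfect overlap: 4 complementary base pairs; significant dimer risk (threshold 3).

Last 8 bases (5'→3') — forward …TCCTGTAG, reverse …CAGTCTAC.
Reverse complement of the reverse primer's last 8 bases: GTAGACTG; its first k bases are the reverse complement of the reverse primer's last k bases, so a perfect k-base overlap needs the forward primer's last k bases to equal them.
Comparing (forward last k vs required): k=1: G vs G ✓; k=2: AG vs GT ✗; k=3: TAG vs GTA ✗; k=4: GTAG vs GTAG ✓; k=5: TGTAG vs GTAGA ✗; k=6: CTGTAG vs GTAGAC ✗; k=7: CCTGTAG vs GTAGACT ✗; k=8: TCCTGTAG vs GTAGACTG ✗.
Perfect overlaps at k = 1, 4; the largest is 4.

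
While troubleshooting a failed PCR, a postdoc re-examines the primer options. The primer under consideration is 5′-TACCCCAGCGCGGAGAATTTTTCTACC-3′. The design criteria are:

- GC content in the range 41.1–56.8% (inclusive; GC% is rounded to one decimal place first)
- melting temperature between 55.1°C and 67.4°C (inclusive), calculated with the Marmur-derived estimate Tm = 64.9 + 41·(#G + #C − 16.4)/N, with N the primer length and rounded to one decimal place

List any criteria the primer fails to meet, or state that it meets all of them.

Meets all criteria.

Base counts: A=6, T=7, G=5, C=9 (length 27).
GC content: GC 14/27 = 51.9% ✓
Tm: Tm = 64.9 + 41·(14 − 16.4)/27 = 61.3°C ✓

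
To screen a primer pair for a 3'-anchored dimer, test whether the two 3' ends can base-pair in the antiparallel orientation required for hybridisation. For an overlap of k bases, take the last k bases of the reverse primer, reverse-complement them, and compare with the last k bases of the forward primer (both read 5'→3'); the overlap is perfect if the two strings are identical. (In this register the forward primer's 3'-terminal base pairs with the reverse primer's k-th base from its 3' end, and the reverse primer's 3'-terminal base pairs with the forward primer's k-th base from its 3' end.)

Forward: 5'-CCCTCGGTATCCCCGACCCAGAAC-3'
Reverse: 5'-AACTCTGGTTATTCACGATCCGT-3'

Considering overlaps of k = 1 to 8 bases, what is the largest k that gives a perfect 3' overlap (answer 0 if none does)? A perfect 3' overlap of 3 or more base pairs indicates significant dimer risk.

Last 8 bases (5'→3') — forward …CCCAGAAC, reverse …CGATCCGT.
Reverse complement of the reverse primer's last 8 bases: ACGGATCG; its first k bases are the reverse complement of the reverse primer's last k bases, so a perfect k-base overlap needs the forward primer's last k bases to equal them.
Comparing (forward last k vs required): k=1: C vs A ✗; k=2: AC vs AC ✓; k=3: AAC vs ACG ✗; k=4: GAAC vs ACGG ✗; k=5: AGAAC vs ACGGA ✗; k=6: CAGAAC vs ACGGAT ✗; k=7: CCAGAAC vs ACGGATC ✗; k=8: CCCAGAAC vs ACGGATCG ✗.
Only k = 2 is perfect, so the longest perfect 3' overlap is 2.

Longest perfect overlap: 2 complementary base pairs; below the dimer-risk threshold (threshold 3).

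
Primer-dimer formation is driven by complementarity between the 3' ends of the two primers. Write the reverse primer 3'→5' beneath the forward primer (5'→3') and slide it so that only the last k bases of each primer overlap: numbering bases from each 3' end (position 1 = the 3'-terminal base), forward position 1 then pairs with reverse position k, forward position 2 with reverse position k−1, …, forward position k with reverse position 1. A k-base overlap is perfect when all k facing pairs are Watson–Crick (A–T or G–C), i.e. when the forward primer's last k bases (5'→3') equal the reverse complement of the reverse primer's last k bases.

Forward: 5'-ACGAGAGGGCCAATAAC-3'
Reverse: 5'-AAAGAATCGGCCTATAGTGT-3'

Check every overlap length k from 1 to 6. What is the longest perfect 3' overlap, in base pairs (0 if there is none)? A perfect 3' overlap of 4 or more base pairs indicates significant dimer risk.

Longest perfect overlap: 2 complementary base pairs; below the dimer-risk threshold (threshold 4).

Last 6 bases (5'→3') — forward …AATAAC, reverse …TAGTGT.
Reverse complement of the reverse primer's last 6 bases: ACACTA; its first k bases are the reverse complement of the reverse primer's last k bases, so a perfect k-base overlap needs the forward primer's last k bases to equal them.
Comparing (forward last k vs required): k=1: C vs A ✗; k=2: AC vs AC ✓; k=3: AAC vs ACA ✗; k=4: TAAC vs ACAC ✗; k=5: ATAAC vs ACACT ✗; k=6: AATAAC vs ACACTA ✗.
Only k = 2 is perfect, so the longest perfect 3' overlap is 2.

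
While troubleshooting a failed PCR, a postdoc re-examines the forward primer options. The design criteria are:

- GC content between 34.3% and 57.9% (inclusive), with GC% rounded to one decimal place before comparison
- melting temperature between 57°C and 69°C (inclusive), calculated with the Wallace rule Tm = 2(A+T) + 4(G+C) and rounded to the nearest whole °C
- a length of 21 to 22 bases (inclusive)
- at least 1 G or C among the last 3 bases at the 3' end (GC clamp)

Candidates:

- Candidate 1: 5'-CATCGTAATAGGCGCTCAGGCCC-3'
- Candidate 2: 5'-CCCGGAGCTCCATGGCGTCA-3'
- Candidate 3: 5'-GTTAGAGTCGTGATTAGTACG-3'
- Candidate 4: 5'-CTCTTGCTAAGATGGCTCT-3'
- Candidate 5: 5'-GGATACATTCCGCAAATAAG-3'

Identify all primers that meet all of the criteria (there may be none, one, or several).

Candidate 1 (23 nt, A=5 T=4 G=6 C=8): GC 14/23 = 60.9%, outside 34.3–57.9% ✗; Tm = 2·9 + 4·14 = 74°C, outside 57–69°C ✗; length 23, outside 21–22 ✗; 3' end CCC has 3 G/C ✓ — fails.
Candidate 2 (20 nt, A=3 T=3 G=6 C=8): GC 14/20 = 70.0%, outside 34.3–57.9% ✗; Tm = 2·6 + 4·14 = 68°C ✓; length 20, outside 21–22 ✗; 3' end TCA has 1 G/C ✓ — fails.
Candidate 3 (21 nt, A=5 T=7 G=7 C=2): GC 9/21 = 42.9% ✓; Tm = 2·12 + 4·9 = 60°C ✓; length 21 ✓; 3' end ACG has 2 G/C ✓ — passes.
Candidate 4 (19 nt, A=3 T=7 G=4 C=5): GC 9/19 = 47.4% ✓; Tm = 2·10 + 4·9 = 56°C, outside 57–69°C ✗; length 19, outside 21–22 ✗; 3' end TCT has 1 G/C ✓ — fails.
Candidate 5 (20 nt, A=8 T=4 G=4 C=4): GC 8/20 = 40.0% ✓; Tm = 2·12 + 4·8 = 56°C, outside 57–69°C ✗; length 20, outside 21–22 ✗; 3' end AAG has 1 G/C ✓ — fails.

Candidate 3 only.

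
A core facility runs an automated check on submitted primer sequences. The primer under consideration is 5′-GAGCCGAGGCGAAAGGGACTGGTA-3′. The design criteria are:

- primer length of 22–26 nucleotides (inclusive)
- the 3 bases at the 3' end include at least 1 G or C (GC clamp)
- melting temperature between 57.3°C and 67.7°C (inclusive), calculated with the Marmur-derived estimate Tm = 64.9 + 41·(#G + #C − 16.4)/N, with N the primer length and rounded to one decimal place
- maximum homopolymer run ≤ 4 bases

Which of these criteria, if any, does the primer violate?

Base counts: A=7, T=2, G=11, C=4 (length 24).
length: length 24 ✓
GC clamp: 3' end GTA has 1 G/C ✓
Tm: Tm = 64.9 + 41·(15 − 16.4)/24 = 62.5°C ✓
homopolymer run: longest run = 3 ✓

Meets all criteria.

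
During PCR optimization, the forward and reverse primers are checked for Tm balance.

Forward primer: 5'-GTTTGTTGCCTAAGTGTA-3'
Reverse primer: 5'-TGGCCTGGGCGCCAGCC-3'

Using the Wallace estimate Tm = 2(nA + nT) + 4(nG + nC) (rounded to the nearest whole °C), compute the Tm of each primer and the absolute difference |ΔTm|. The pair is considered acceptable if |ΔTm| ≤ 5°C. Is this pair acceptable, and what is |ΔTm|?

Forward: A=3 T=8 G=5 C=2 → Tm = 2·11 + 4·7 = 50°C.
Reverse: A=1 T=2 G=7 C=7 → Tm = 2·3 + 4·14 = 62°C.
|ΔTm| = |50 − 62| = 12°C, > 5°C.

|ΔTm| = 12°C; the pair is not acceptable.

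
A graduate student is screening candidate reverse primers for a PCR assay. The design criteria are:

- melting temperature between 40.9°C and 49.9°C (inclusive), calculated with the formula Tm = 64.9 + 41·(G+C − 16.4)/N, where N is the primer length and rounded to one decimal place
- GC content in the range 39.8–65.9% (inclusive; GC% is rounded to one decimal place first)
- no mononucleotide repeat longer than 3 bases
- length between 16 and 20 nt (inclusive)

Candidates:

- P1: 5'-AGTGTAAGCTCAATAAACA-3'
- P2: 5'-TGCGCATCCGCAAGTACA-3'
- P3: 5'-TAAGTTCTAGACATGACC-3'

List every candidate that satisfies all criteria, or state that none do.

None of the candidates satisfy all criteria.

P1 (19 nt, A=9 T=4 G=3 C=3): Tm = 64.9 + 41·(6 − 16.4)/19 = 42.5°C ✓; GC 6/19 = 31.6%, outside 39.8–65.9% ✗; longest run = 3 ✓; length 19 ✓ — fails.
P2 (18 nt, A=5 T=3 G=4 C=6): Tm = 64.9 + 41·(10 − 16.4)/18 = 50.3°C, outside 40.9–49.9°C ✗; GC 10/18 = 55.6% ✓; longest run = 2 ✓; length 18 ✓ — fails.
P3 (18 nt, A=6 T=5 G=3 C=4): Tm = 64.9 + 41·(7 − 16.4)/18 = 43.5°C ✓; GC 7/18 = 38.9%, outside 39.8–65.9% ✗; longest run = 2 ✓; length 18 ✓ — fails.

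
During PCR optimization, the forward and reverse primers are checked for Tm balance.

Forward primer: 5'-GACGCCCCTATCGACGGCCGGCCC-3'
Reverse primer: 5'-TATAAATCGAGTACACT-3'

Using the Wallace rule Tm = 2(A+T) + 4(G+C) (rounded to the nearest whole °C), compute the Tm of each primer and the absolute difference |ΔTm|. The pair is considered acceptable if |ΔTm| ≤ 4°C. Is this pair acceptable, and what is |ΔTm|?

Forward: A=3 T=2 G=7 C=12 → Tm = 2·5 + 4·19 = 86°C.
Reverse: A=7 T=5 G=2 C=3 → Tm = 2·12 + 4·5 = 44°C.
|ΔTm| = |86 − 44| = 42°C, > 4°C.

|ΔTm| = 42°C; the pair is not acceptable.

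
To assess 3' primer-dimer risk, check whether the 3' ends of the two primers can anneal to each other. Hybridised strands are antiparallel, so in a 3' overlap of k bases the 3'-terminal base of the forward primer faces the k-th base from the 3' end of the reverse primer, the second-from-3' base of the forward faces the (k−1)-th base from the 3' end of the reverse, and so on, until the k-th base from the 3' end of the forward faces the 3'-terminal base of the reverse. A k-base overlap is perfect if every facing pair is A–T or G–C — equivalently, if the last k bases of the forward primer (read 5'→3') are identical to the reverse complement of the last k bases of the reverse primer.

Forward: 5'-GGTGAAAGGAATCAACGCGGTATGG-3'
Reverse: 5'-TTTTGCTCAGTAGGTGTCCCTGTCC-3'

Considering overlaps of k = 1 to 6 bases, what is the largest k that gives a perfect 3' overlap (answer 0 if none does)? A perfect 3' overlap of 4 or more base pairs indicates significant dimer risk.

Longest perfect overlap: 2 complementary base pairs; below the dimer-risk threshold (threshold 4).

Last 6 bases (5'→3') — forward …GTATGG, reverse …CTGTCC.
Reverse complement of the reverse primer's last 6 bases: GGACAG; its first k bases are the reverse complement of the reverse primer's last k bases, so a perfect k-base overlap needs the forward primer's last k bases to equal them.
Comparing (forward last k vs required): k=1: G vs G ✓; k=2: GG vs GG ✓; k=3: TGG vs GGA ✗; k=4: ATGG vs GGAC ✗; k=5: TATGG vs GGACA ✗; k=6: GTATGG vs GGACAG ✗.
Perfect overlaps at k = 1, 2; the largest is 2.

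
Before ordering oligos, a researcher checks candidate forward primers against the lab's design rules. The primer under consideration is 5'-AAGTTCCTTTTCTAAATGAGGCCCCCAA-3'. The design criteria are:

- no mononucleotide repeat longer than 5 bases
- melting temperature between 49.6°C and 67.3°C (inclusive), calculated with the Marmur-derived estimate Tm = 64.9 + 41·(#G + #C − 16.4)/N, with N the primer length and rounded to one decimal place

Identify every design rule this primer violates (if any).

Meets all criteria.

Base counts: A=8, T=8, G=4, C=8 (length 28).
homopolymer run: longest run = 5 ✓
Tm: Tm = 64.9 + 41·(12 − 16.4)/28 = 58.5°C ✓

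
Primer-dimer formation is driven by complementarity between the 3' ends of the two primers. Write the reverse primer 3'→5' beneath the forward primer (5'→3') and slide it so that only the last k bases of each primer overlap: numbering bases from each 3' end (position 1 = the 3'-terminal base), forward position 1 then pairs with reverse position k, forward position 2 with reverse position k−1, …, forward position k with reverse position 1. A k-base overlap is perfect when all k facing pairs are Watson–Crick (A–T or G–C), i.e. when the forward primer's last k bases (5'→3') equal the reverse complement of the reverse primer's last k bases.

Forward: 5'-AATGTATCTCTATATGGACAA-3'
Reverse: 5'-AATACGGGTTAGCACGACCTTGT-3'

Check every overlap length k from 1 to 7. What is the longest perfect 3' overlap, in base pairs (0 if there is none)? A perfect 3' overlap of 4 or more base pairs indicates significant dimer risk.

Longest perfect overlap: 4 complementary base pairs; significant dimer risk (threshold 4).

Last 7 bases (5'→3') — forward …TGGACAA, reverse …ACCTTGT.
Reverse complement of the reverse primer's last 7 bases: ACAAGGT; its first k bases are the reverse complement of the reverse primer's last k bases, so a perfect k-base overlap needs the forward primer's last k bases to equal them.
Comparing (forward last k vs required): k=1: A vs A ✓; k=2: AA vs AC ✗; k=3: CAA vs ACA ✗; k=4: ACAA vs ACAA ✓; k=5: GACAA vs ACAAG ✗; k=6: GGACAA vs ACAAGG ✗; k=7: TGGACAA vs ACAAGGT ✗.
Perfect overlaps at k = 1, 4; the largest is 4.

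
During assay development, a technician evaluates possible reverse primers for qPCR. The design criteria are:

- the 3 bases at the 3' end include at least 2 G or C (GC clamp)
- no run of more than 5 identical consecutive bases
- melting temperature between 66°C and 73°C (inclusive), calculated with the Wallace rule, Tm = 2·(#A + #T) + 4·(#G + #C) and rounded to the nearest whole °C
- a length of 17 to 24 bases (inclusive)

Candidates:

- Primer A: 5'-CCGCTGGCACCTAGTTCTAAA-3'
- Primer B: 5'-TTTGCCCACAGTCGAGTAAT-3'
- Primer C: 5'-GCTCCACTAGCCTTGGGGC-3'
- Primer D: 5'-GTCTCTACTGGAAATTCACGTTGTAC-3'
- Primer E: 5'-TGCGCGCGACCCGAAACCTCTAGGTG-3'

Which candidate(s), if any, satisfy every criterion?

Primer A (21 nt, A=5 T=5 G=4 C=7): 3' end AAA has 0 G/C, need ≥2 ✗; longest run = 3 ✓; Tm = 2·10 + 4·11 = 64°C, outside 66–73°C ✗; length 21 ✓ — fails.
Primer B (20 nt, A=5 T=6 G=4 C=5): 3' end AAT has 0 G/C, need ≥2 ✗; longest run = 3 ✓; Tm = 2·11 + 4·9 = 58°C, outside 66–73°C ✗; length 20 ✓ — fails.
Primer C (19 nt, A=2 T=4 G=6 C=7): 3' end GGC has 3 G/C ✓; longest run = 4 ✓; Tm = 2·6 + 4·13 = 64°C, outside 66–73°C ✗; length 19 ✓ — fails.
Primer D (26 nt, A=6 T=9 G=5 C=6): 3' end TAC has 1 G/C, need ≥2 ✗; longest run = 3 ✓; Tm = 2·15 + 4·11 = 74°C, outside 66–73°C ✗; length 26, outside 17–24 ✗ — fails.
Primer E (26 nt, A=5 T=4 G=8 C=9): 3' end GTG has 2 G/C ✓; longest run = 3 ✓; Tm = 2·9 + 4·17 = 86°C, outside 66–73°C ✗; length 26, outside 17–24 ✗ — fails.

None of the candidates satisfy all criteria.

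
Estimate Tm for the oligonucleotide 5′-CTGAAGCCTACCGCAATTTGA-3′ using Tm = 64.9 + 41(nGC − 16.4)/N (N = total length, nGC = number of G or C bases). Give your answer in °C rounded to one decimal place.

Base counts: A=6, T=5, G=4, C=6; G+C = 10, N = 21.
Tm = 64.9 + 41·(10 − 16.4)/21 = 64.9 + -262.40/21 = 52.4°C.

52.4°C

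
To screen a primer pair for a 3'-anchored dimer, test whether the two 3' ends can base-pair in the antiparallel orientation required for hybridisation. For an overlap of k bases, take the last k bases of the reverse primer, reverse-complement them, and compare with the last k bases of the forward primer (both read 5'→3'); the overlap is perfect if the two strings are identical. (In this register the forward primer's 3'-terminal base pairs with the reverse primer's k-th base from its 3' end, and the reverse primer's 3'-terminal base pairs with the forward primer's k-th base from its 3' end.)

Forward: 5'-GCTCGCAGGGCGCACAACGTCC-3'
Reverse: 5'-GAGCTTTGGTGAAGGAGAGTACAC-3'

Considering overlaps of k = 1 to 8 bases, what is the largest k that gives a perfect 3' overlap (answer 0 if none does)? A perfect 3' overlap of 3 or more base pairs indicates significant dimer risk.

Last 8 bases (5'→3') — forward …CAACGTCC, reverse …GAGTACAC.
Reverse complement of the reverse primer's last 8 bases: GTGTACTC; its first k bases are the reverse complement of the reverse primer's last k bases, so a perfect k-base overlap needs the forward primer's last k bases to equal them.
Comparing (forward last k vs required): k=1: C vs G ✗; k=2: CC vs GT ✗; k=3: TCC vs GTG ✗; k=4: GTCC vs GTGT ✗; k=5: CGTCC vs GTGTA ✗; k=6: ACGTCC vs GTGTAC ✗; k=7: AACGTCC vs GTGTACT ✗; k=8: CAACGTCC vs GTGTACTC ✗.
No overlap length from 1 to 8 is perfect, so the longest perfect 3' overlap is 0.

Longest perfect overlap: 0 complementary base pairs; below the dimer-risk threshold (threshold 3).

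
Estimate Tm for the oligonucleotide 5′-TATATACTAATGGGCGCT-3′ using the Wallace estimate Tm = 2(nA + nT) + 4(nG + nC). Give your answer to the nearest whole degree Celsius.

Base counts: A=5, T=6, G=4, C=3 (length 18).
Tm = 2·(5+6) + 4·(4+3) = 2·11 + 4·7 = 22 + 28 = 50°C.

50°C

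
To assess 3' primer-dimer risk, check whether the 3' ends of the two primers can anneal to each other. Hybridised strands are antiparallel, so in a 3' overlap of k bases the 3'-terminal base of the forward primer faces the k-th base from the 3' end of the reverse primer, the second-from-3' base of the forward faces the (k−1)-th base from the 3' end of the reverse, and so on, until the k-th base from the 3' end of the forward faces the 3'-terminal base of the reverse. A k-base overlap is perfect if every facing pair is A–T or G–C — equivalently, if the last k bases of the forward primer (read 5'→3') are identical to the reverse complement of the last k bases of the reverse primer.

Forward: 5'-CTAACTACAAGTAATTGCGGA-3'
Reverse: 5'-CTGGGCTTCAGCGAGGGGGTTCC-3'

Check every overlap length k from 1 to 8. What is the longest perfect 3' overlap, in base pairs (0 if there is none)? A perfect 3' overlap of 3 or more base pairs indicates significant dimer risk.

Longest perfect overlap: 3 complementary base pairs; significant dimer risk (threshold 3).

Last 8 bases (5'→3') — forward …ATTGCGGA, reverse …GGGGTTCC.
Reverse complement of the reverse primer's last 8 bases: GGAACCCC; its first k bases are the reverse complement of the reverse primer's last k bases, so a perfect k-base overlap needs the forward primer's last k bases to equal them.
Comparing (forward last k vs required): k=1: A vs G ✗; k=2: GA vs GG ✗; k=3: GGA vs GGA ✓; k=4: CGGA vs GGAA ✗; k=5: GCGGA vs GGAAC ✗; k=6: TGCGGA vs GGAACC ✗; k=7: TTGCGGA vs GGAACCC ✗; k=8: ATTGCGGA vs GGAACCCC ✗.
Only k = 3 is perfect, so the longest perfect 3' overlap is 3.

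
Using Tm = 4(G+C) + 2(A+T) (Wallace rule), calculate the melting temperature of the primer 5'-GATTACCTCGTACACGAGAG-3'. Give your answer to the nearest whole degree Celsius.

60°C

Base counts: A=6, T=4, G=5, C=5 (length 20).
Tm = 2·(6+4) + 4·(5+5) = 2·10 + 4·10 = 20 + 40 = 60°C.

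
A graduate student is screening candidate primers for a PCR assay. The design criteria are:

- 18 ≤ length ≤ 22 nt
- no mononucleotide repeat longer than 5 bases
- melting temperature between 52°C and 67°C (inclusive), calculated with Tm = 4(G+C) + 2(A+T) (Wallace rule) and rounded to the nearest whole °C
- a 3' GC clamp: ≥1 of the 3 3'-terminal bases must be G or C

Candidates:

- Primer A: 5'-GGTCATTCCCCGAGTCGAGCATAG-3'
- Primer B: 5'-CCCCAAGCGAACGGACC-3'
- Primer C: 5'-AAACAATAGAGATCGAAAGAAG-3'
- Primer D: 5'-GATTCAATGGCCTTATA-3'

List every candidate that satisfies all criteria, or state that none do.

Primer A (24 nt, A=5 T=5 G=7 C=7): length 24, outside 18–22 ✗; longest run = 4 ✓; Tm = 2·10 + 4·14 = 76°C, outside 52–67°C ✗; 3' end TAG has 1 G/C ✓ — fails.
Primer B (17 nt, A=5 T=0 G=4 C=8): length 17, outside 18–22 ✗; longest run = 4 ✓; Tm = 2·5 + 4·12 = 58°C ✓; 3' end ACC has 2 G/C ✓ — fails.
Primer C (22 nt, A=13 T=2 G=5 C=2): length 22 ✓; longest run = 3 ✓; Tm = 2·15 + 4·7 = 58°C ✓; 3' end AAG has 1 G/C ✓ — passes.
Primer D (17 nt, A=5 T=6 G=3 C=3): length 17, outside 18–22 ✗; longest run = 2 ✓; Tm = 2·11 + 4·6 = 46°C, outside 52–67°C ✗; 3' end ATA has 0 G/C, need ≥1 ✗ — fails.

Primer C only.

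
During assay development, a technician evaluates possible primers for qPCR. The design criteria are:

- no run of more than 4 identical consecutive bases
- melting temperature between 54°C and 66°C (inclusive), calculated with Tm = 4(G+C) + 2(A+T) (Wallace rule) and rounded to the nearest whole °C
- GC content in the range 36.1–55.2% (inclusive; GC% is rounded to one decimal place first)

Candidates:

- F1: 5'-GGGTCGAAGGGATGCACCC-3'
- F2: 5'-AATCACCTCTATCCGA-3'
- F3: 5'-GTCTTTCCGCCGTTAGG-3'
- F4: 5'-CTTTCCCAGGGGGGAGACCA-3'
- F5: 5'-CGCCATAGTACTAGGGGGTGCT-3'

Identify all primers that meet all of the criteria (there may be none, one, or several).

None of the candidates satisfy all criteria.

F1 (19 nt, A=4 T=2 G=8 C=5): longest run = 3 ✓; Tm = 2·6 + 4·13 = 64°C ✓; GC 13/19 = 68.4%, outside 36.1–55.2% ✗ — fails.
F2 (16 nt, A=5 T=4 G=1 C=6): longest run = 2 ✓; Tm = 2·9 + 4·7 = 46°C, outside 54–66°C ✗; GC 7/16 = 43.8% ✓ — fails.
F3 (17 nt, A=1 T=6 G=5 C=5): longest run = 3 ✓; Tm = 2·7 + 4·10 = 54°C ✓; GC 10/17 = 58.8%, outside 36.1–55.2% ✗ — fails.
F4 (20 nt, A=4 T=3 G=7 C=6): longest run = 6, exceeds 4 ✗; Tm = 2·7 + 4·13 = 66°C ✓; GC 13/20 = 65.0%, outside 36.1–55.2% ✗ — fails.
F5 (22 nt, A=4 T=5 G=8 C=5): longest run = 5, exceeds 4 ✗; Tm = 2·9 + 4·13 = 70°C, outside 54–66°C ✗; GC 13/22 = 59.1%, outside 36.1–55.2% ✗ — fails.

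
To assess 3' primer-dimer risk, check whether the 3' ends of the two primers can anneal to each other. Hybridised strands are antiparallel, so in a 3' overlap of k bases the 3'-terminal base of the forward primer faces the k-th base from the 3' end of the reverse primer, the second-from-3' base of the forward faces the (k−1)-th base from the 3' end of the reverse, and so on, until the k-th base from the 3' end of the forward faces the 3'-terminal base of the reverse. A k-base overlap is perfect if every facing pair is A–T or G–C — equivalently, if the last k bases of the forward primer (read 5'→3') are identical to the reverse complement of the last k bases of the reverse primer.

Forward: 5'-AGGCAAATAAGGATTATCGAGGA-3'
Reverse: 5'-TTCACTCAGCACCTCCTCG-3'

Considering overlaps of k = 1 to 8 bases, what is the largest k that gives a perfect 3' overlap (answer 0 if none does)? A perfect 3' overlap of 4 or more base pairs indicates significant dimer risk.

Last 8 bases (5'→3') — forward …ATCGAGGA, reverse …CCTCCTCG.
Reverse complement of the reverse primer's last 8 bases: CGAGGAGG; its first k bases are the reverse complement of the reverse primer's last k bases, so a perfect k-base overlap needs the forward primer's last k bases to equal them.
Comparing (forward last k vs required): k=1: A vs C ✗; k=2: GA vs CG ✗; k=3: GGA vs CGA ✗; k=4: AGGA vs CGAG ✗; k=5: GAGGA vs CGAGG ✗; k=6: CGAGGA vs CGAGGA ✓; k=7: TCGAGGA vs CGAGGAG ✗; k=8: ATCGAGGA vs CGAGGAGG ✗.
Only k = 6 is perfect, so the longest perfect 3' overlap is 6.

Longest perfect overlap: 6 complementary base pairs; significant dimer risk (threshold 4).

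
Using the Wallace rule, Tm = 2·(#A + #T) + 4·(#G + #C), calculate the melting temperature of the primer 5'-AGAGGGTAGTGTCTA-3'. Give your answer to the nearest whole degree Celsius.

44°C

Base counts: A=4, T=4, G=6, C=1 (length 15).
Tm = 2·(4+4) + 4·(6+1) = 2·8 + 4·7 = 16 + 28 = 44°C.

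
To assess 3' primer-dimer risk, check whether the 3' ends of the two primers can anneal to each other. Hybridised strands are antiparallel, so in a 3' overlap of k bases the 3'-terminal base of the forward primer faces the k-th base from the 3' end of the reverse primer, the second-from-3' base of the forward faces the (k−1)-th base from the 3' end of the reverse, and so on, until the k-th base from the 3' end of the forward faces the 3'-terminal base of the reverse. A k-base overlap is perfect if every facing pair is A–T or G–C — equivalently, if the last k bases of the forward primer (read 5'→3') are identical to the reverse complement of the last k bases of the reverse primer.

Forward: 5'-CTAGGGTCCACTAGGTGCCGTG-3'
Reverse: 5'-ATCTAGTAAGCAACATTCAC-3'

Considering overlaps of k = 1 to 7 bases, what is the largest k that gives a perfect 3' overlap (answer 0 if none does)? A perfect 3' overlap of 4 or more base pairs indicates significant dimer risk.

Last 7 bases (5'→3') — forward …TGCCGTG, reverse …CATTCAC.
Reverse complement of the reverse primer's last 7 bases: GTGAATG; its first k bases are the reverse complement of the reverse primer's last k bases, so a perfect k-base overlap needs the forward primer's last k bases to equal them.
Comparing (forward last k vs required): k=1: G vs G ✓; k=2: TG vs GT ✗; k=3: GTG vs GTG ✓; k=4: CGTG vs GTGA ✗; k=5: CCGTG vs GTGAA ✗; k=6: GCCGTG vs GTGAAT ✗; k=7: TGCCGTG vs GTGAATG ✗.
Perfect overlaps at k = 1, 3; the largest is 3.

Longest perfect overlap: 3 complementary base pairs; below the dimer-risk threshold (threshold 4).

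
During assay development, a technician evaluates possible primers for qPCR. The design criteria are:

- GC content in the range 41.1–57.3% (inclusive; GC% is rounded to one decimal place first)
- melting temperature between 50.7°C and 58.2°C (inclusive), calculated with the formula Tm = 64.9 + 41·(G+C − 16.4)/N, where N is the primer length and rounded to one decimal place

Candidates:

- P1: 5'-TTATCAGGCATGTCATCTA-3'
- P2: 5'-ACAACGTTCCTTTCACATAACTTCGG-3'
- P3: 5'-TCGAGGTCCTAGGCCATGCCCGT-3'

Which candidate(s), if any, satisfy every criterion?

P1 (19 nt, A=5 T=7 G=3 C=4): GC 7/19 = 36.8%, outside 41.1–57.3% ✗; Tm = 64.9 + 41·(7 − 16.4)/19 = 44.6°C, outside 50.7–58.2°C ✗ — fails.
P2 (26 nt, A=7 T=8 G=3 C=8): GC 11/26 = 42.3% ✓; Tm = 64.9 + 41·(11 − 16.4)/26 = 56.4°C ✓ — passes.
P3 (23 nt, A=3 T=5 G=7 C=8): GC 15/23 = 65.2%, outside 41.1–57.3% ✗; Tm = 64.9 + 41·(15 − 16.4)/23 = 62.4°C, outside 50.7–58.2°C ✗ — fails.

P2 only.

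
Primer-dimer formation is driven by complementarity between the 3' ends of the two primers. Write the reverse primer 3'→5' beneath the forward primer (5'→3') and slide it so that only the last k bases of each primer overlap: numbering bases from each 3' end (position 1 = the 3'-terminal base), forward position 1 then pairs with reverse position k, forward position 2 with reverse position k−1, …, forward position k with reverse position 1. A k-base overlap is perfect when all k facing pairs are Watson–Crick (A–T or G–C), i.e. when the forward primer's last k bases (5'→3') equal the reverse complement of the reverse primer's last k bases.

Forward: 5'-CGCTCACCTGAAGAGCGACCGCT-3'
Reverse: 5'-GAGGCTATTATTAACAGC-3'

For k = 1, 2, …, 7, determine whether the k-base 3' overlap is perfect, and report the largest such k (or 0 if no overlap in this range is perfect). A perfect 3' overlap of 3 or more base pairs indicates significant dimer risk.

Last 7 bases (5'→3') — forward …GACCGCT, reverse …TAACAGC.
Reverse complement of the reverse primer's last 7 bases: GCTGTTA; its first k bases are the reverse complement of the reverse primer's last k bases, so a perfect k-base overlap needs the forward primer's last k bases to equal them.
Comparing (forward last k vs required): k=1: T vs G ✗; k=2: CT vs GC ✗; k=3: GCT vs GCT ✓; k=4: CGCT vs GCTG ✗; k=5: CCGCT vs GCTGT ✗; k=6: ACCGCT vs GCTGTT ✗; k=7: GACCGCT vs GCTGTTA ✗.
Only k = 3 is perfect, so the longest perfect 3' overlap is 3.

Longest perfect overlap: 3 complementary base pairs; significant dimer risk (threshold 3).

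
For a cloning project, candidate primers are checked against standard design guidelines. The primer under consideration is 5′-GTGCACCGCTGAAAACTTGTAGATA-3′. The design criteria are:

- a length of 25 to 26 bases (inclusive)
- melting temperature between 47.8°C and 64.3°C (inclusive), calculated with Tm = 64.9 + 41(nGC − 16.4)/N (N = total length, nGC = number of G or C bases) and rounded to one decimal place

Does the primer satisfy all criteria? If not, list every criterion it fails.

Base counts: A=8, T=6, G=6, C=5 (length 25).
length: length 25 ✓
Tm: Tm = 64.9 + 41·(11 − 16.4)/25 = 56.0°C ✓

Meets all criteria.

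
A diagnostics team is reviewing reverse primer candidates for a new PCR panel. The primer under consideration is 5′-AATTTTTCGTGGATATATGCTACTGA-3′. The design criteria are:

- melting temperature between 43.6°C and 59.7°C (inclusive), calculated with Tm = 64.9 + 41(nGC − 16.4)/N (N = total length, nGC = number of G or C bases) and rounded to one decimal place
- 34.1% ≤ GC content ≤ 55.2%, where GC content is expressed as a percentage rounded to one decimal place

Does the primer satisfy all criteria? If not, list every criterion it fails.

Fails: GC content.

Base counts: A=7, T=11, G=5, C=3 (length 26).
Tm: Tm = 64.9 + 41·(8 − 16.4)/26 = 51.7°C ✓
GC content: GC 8/26 = 30.8%, outside 34.1–55.2% ✗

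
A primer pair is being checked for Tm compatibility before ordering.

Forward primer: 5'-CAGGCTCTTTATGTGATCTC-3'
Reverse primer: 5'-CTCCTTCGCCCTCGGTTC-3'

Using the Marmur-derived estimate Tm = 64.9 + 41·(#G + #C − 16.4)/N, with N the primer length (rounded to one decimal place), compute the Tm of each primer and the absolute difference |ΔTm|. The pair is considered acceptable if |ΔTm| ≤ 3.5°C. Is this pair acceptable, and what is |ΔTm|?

|ΔTm| = 5.2°C; the pair is not acceptable.

Forward: G+C = 9, N = 20 → Tm = 64.9 + 41·(9 − 16.4)/20 = 49.7°C.
Reverse: G+C = 12, N = 18 → Tm = 64.9 + 41·(12 − 16.4)/18 = 54.9°C.
|ΔTm| = |49.7 − 54.9| = 5.2°C, > 3.5°C.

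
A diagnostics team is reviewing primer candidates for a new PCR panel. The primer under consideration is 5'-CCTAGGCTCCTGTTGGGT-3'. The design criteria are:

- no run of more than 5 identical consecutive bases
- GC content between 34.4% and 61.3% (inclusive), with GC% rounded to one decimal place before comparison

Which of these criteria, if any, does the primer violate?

Base counts: A=1, T=6, G=6, C=5 (length 18).
homopolymer run: longest run = 3 ✓
GC content: GC 11/18 = 61.1% ✓

Meets all criteria.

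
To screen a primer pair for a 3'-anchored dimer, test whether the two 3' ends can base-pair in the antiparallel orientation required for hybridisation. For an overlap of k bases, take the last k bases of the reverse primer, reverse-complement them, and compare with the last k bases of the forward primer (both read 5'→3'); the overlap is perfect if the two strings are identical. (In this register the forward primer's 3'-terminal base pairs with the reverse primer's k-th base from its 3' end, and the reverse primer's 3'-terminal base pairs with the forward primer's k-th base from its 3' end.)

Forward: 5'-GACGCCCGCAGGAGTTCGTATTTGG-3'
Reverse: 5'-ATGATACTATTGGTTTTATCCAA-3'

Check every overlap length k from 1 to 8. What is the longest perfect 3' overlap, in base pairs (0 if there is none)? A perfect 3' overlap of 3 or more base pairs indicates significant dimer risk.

Longest perfect overlap: 4 complementary base pairs; significant dimer risk (threshold 3).

Last 8 bases (5'→3') — forward …GTATTTGG, reverse …TTATCCAA.
Reverse complement of the reverse primer's last 8 bases: TTGGATAA; its first k bases are the reverse complement of the reverse primer's last k bases, so a perfect k-base overlap needs the forward primer's last k bases to equal them.
Comparing (forward last k vs required): k=1: G vs T ✗; k=2: GG vs TT ✗; k=3: TGG vs TTG ✗; k=4: TTGG vs TTGG ✓; k=5: TTTGG vs TTGGA ✗; k=6: ATTTGG vs TTGGAT ✗; k=7: TATTTGG vs TTGGATA ✗; k=8: GTATTTGG vs TTGGATAA ✗.
Only k = 4 is perfect, so the longest perfect 3' overlap is 4.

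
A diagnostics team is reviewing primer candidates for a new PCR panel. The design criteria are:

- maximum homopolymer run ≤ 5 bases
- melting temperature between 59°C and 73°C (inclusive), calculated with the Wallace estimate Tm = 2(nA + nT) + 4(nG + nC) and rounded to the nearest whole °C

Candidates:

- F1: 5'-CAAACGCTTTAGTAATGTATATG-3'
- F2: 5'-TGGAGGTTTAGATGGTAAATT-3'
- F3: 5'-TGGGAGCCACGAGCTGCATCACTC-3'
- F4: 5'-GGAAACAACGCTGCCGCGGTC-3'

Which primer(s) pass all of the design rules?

F1 (23 nt, A=8 T=8 G=4 C=3): longest run = 3 ✓; Tm = 2·16 + 4·7 = 60°C ✓ — passes.
F2 (21 nt, A=6 T=8 G=7 C=0): longest run = 3 ✓; Tm = 2·14 + 4·7 = 56°C, outside 59–73°C ✗ — fails.
F3 (24 nt, A=5 T=4 G=7 C=8): longest run = 3 ✓; Tm = 2·9 + 4·15 = 78°C, outside 59–73°C ✗ — fails.
F4 (21 nt, A=5 T=2 G=7 C=7): longest run = 3 ✓; Tm = 2·7 + 4·14 = 70°C ✓ — passes.

F1 and F4.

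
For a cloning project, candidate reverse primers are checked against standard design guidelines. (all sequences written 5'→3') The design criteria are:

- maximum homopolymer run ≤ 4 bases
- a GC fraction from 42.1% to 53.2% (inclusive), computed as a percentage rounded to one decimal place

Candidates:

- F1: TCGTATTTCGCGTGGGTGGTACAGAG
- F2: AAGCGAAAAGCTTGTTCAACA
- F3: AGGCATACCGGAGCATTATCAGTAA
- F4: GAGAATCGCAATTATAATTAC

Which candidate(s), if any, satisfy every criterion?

F3 only.

F1 (26 nt, A=4 T=8 G=10 C=4): longest run = 3 ✓; GC 14/26 = 53.8%, outside 42.1–53.2% ✗ — fails.
F2 (21 nt, A=9 T=4 G=4 C=4): longest run = 4 ✓; GC 8/21 = 38.1%, outside 42.1–53.2% ✗ — fails.
F3 (25 nt, A=9 T=5 G=6 C=5): longest run = 2 ✓; GC 11/25 = 44.0% ✓ — passes.
F4 (21 nt, A=9 T=6 G=3 C=3): longest run = 2 ✓; GC 6/21 = 28.6%, outside 42.1–53.2% ✗ — fails.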